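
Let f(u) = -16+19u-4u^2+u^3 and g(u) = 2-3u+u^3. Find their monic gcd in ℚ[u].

-1+u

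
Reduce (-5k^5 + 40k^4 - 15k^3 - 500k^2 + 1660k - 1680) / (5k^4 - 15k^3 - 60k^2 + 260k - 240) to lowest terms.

(-k^3 + 10k^2 - 31k + 42)/(k^2 - 5k + 6)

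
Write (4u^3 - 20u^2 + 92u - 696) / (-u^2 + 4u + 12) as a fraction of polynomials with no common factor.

(-4u^2 - 4u - 116)/(u + 2)

Repeated division with remainder:
  4u^3 - 20u^2 + 92u - 696 = (-4u + 4)(-u^2 + 4u + 12) + (124u - 744)
  -u^2 + 4u + 12 = (-(1/124)u - 1/62)(124u - 744) + (0)
Last nonzero remainder: 124u - 744. Dividing through by 124 gives the monic gcd u - 6.
Cancel u - 6 from numerator and denominator to get the reduced form.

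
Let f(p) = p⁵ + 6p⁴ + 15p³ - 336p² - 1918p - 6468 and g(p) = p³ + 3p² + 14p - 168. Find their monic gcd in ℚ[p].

Apply the Euclidean algorithm:
  p⁵ + 6p⁴ + 15p³ - 336p² - 1918p - 6468 = (p² + 3p - 8)(p³ + 3p² + 14p - 168) + (-186p² - 1302p - 7812)
  p³ + 3p² + 14p - 168 = (-(1/186)p + 2/93)(-186p² - 1302p - 7812) + (0)
Last nonzero remainder: -186p² - 1302p - 7812. Dividing through by -186 gives the monic gcd p² + 7p + 42.

p² + 7p + 42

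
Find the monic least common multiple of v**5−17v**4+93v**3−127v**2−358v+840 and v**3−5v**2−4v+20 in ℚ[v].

v**6−19v**5+127v**4−313v**3−104v**2+1556v−1680

Apply the Euclidean algorithm:
  v**5−17v**4+93v**3−127v**2−358v+840 = (v**2−12v+37)(v**3−5v**2−4v+20) + (−10v**2+30v+100)
  v**3−5v**2−4v+20 = (−(1/10)v+1/5)(−10v**2+30v+100) + (0)
Last nonzero remainder: −10v**2+30v+100. Dividing through by −10 gives the monic gcd v**2−3v−10.
Then lcm(f, g) = f·g / gcd(f, g); expanding and making the result monic gives the answer.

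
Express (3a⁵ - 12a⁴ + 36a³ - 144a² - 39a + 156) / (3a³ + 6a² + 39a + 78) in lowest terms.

(a³ - 4a² - a + 4)/(a + 2)

Repeated division with remainder:
  3a⁵ - 12a⁴ + 36a³ - 144a² - 39a + 156 = (a² - 6a + 11)(3a³ + 6a² + 39a + 78) + (-54a² - 702)
  3a³ + 6a² + 39a + 78 = (-(1/18)a - 1/9)(-54a² - 702) + (0)
Last nonzero remainder: -54a² - 702. Dividing through by -54 gives the monic gcd a² + 13.
Cancel a² + 13 from numerator and denominator to get the reduced form.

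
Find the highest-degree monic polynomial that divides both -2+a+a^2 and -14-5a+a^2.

2+a

By polynomial division,
  a^2+a-2 = (a^2-5a-14) + (6a+12)
  a^2-5a-14 = ((1/6)a-7/6)(6a+12) + (0)
Last nonzero remainder: 6a+12. Dividing through by 6 gives the monic gcd a+2.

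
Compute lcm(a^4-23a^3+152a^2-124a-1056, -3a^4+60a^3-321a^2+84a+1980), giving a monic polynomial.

a^5-28a^4+267a^3-884a^2-436a+5280

Euclidean algorithm in ℚ[a]:
  a^4-23a^3+152a^2-124a-1056 = (-1/3)(-3a^4+60a^3-321a^2+84a+1980) + (-3a^3+45a^2-96a-396)
  -3a^4+60a^3-321a^2+84a+1980 = (a-5)(-3a^3+45a^2-96a-396) + (0)
Last nonzero remainder: -3a^3+45a^2-96a-396. Dividing through by -3 gives the monic gcd a^3-15a^2+32a+132.
Then lcm(f, g) = f·g / gcd(f, g); expanding and making the result monic gives the answer.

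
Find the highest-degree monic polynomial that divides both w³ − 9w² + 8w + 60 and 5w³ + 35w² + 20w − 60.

w + 2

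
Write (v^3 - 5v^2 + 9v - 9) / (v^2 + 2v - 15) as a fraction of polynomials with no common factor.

(v^2 - 2v + 3)/(v + 5)

Repeated division with remainder:
  v^3 - 5v^2 + 9v - 9 = (v - 7)(v^2 + 2v - 15) + (38v - 114)
  v^2 + 2v - 15 = ((1/38)v + 5/38)(38v - 114) + (0)
Last nonzero remainder: 38v - 114. Dividing through by 38 gives the monic gcd v - 3.
Cancel v - 3 from numerator and denominator to get the reduced form.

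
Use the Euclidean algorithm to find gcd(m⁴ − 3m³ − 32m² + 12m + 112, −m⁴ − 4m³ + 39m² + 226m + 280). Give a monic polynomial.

m³ − m² − 34m − 56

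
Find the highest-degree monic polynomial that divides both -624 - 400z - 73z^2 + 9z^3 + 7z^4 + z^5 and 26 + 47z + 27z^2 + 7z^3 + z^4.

Euclidean algorithm in ℚ[z]:
  z^5 + 7z^4 + 9z^3 - 73z^2 - 400z - 624 = (z)(z^4 + 7z^3 + 27z^2 + 47z + 26) + (-18z^3 - 120z^2 - 426z - 624)
  z^4 + 7z^3 + 27z^2 + 47z + 26 = (-(1/18)z - 1/54)(-18z^3 - 120z^2 - 426z - 624) + ((10/9)z^2 + (40/9)z + 130/9)
  -18z^3 - 120z^2 - 426z - 624 = (-(81/5)z - 216/5)((10/9)z^2 + (40/9)z + 130/9) + (0)
Last nonzero remainder: (10/9)z^2 + (40/9)z + 130/9. Dividing through by 10/9 gives the monic gcd z^2 + 4z + 13.

13 + 4z + z^2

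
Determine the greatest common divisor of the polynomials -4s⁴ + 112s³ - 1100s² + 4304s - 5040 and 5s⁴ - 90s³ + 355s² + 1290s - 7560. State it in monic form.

Repeated division with remainder:
  -4s⁴ + 112s³ - 1100s² + 4304s - 5040 = (-4/5)(5s⁴ - 90s³ + 355s² + 1290s - 7560) + (40s³ - 816s² + 5336s - 11088)
  5s⁴ - 90s³ + 355s² + 1290s - 7560 = ((1/8)s + 3/10)(40s³ - 816s² + 5336s - 11088) + (-(336/5)s² + (5376/5)s - 21168/5)
  40s³ - 816s² + 5336s - 11088 = (-(25/42)s + 55/21)(-(336/5)s² + (5376/5)s - 21168/5) + (0)
Last nonzero remainder: -(336/5)s² + (5376/5)s - 21168/5. Dividing through by -336/5 gives the monic gcd s² - 16s + 63.

s² - 16s + 63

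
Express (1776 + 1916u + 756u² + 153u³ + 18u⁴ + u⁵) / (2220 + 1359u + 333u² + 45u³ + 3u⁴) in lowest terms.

(12 + 8u + u²)/(15 + 3u)

By polynomial division,
  u⁵ + 18u⁴ + 153u³ + 756u² + 1916u + 1776 = ((1/3)u + 1)(3u⁴ + 45u³ + 333u² + 1359u + 2220) + (-3u³ - 30u² - 183u - 444)
  3u⁴ + 45u³ + 333u² + 1359u + 2220 = (-u - 5)(-3u³ - 30u² - 183u - 444) + (0)
Last nonzero remainder: -3u³ - 30u² - 183u - 444. Dividing through by -3 gives the monic gcd u³ + 10u² + 61u + 148.
Cancel u³ + 10u² + 61u + 148 from numerator and denominator to get the reduced form.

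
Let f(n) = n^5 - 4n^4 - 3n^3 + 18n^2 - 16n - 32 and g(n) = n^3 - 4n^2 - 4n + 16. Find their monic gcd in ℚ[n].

n^2 - 2n - 8

Apply the Euclidean algorithm:
  n^5 - 4n^4 - 3n^3 + 18n^2 - 16n - 32 = (n^2 + 1)(n^3 - 4n^2 - 4n + 16) + (6n^2 - 12n - 48)
  n^3 - 4n^2 - 4n + 16 = ((1/6)n - 1/3)(6n^2 - 12n - 48) + (0)
Last nonzero remainder: 6n^2 - 12n - 48. Dividing through by 6 gives the monic gcd n^2 - 2n - 8.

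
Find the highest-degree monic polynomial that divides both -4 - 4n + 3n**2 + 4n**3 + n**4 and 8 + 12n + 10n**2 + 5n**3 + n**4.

4 + 4n + n**2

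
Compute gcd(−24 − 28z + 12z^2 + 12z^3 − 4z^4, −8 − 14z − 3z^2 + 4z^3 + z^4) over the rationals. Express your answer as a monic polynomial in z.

−2 − 3z + z^3

Euclidean algorithm in ℚ[z]:
  −4z^4 + 12z^3 + 12z^2 − 28z − 24 = (−4)(z^4 + 4z^3 − 3z^2 − 14z − 8) + (28z^3 − 84z − 56)
  z^4 + 4z^3 − 3z^2 − 14z − 8 = ((1/28)z + 1/7)(28z^3 − 84z − 56) + (0)
Last nonzero remainder: 28z^3 − 84z − 56. Dividing through by 28 gives the monic gcd z^3 − 3z − 2.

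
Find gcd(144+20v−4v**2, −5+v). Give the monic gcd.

1

Repeated division with remainder:
  −4v**2+20v+144 = (−4v)(v−5) + (144)
  v−5 = ((1/144)v−5/144)(144) + (0)
The last nonzero remainder is the constant 144, so the polynomials are coprime and gcd = 1.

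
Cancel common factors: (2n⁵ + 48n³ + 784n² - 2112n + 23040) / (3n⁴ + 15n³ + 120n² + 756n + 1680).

(2n³ + 4n² - 24n + 576)/(3n² + 21n + 42)

Repeated division with remainder:
  2n⁵ + 48n³ + 784n² - 2112n + 23040 = ((2/3)n - 10/3)(3n⁴ + 15n³ + 120n² + 756n + 1680) + (18n³ + 680n² - 712n + 28640)
  3n⁴ + 15n³ + 120n² + 756n + 1680 = ((1/6)n - 295/54)(18n³ + 680n² - 712n + 28640) + ((106744/27)n² - (213488/27)n + 4269760/27)
  18n³ + 680n² - 712n + 28640 = ((243/53372)n + 4833/26686)((106744/27)n² - (213488/27)n + 4269760/27) + (0)
Last nonzero remainder: (106744/27)n² - (213488/27)n + 4269760/27. Dividing through by 106744/27 gives the monic gcd n² - 2n + 40.
Cancel n² - 2n + 40 from numerator and denominator to get the reduced form.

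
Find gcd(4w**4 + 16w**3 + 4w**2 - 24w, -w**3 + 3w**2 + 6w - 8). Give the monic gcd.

Euclidean algorithm in ℚ[w]:
  4w**4 + 16w**3 + 4w**2 - 24w = (-4w - 28)(-w**3 + 3w**2 + 6w - 8) + (112w**2 + 112w - 224)
  -w**3 + 3w**2 + 6w - 8 = (-(1/112)w + 1/28)(112w**2 + 112w - 224) + (0)
Last nonzero remainder: 112w**2 + 112w - 224. Dividing through by 112 gives the monic gcd w**2 + w - 2.

w**2 + w - 2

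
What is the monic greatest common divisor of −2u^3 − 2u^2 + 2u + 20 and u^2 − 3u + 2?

u − 2

Euclidean algorithm in ℚ[u]:
  −2u^3 − 2u^2 + 2u + 20 = (−2u − 8)(u^2 − 3u + 2) + (−18u + 36)
  u^2 − 3u + 2 = (−(1/18)u + 1/18)(−18u + 36) + (0)
Last nonzero remainder: −18u + 36. Dividing through by −18 gives the monic gcd u − 2.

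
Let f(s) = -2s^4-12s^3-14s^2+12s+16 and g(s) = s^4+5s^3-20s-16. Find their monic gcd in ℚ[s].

By polynomial division,
  -2s^4-12s^3-14s^2+12s+16 = (-2)(s^4+5s^3-20s-16) + (-2s^3-14s^2-28s-16)
  s^4+5s^3-20s-16 = (-(1/2)s+1)(-2s^3-14s^2-28s-16) + (0)
Last nonzero remainder: -2s^3-14s^2-28s-16. Dividing through by -2 gives the monic gcd s^3+7s^2+14s+8.

s^3+7s^2+14s+8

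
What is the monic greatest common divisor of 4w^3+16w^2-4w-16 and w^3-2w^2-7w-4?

By polynomial division,
  4w^3+16w^2-4w-16 = (4)(w^3-2w^2-7w-4) + (24w^2+24w)
  w^3-2w^2-7w-4 = ((1/24)w-1/8)(24w^2+24w) + (-4w-4)
  24w^2+24w = (-6w)(-4w-4) + (0)
Last nonzero remainder: -4w-4. Dividing through by -4 gives the monic gcd w+1.

w+1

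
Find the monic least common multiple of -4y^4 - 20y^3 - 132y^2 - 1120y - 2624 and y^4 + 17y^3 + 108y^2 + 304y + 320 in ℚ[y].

y^6 + 14y^5 + 98y^4 + 677y^3 + 3836y^2 + 11504y + 13120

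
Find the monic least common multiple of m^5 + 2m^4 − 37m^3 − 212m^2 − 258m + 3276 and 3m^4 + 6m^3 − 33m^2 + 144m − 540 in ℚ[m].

m^7 + m^6 − 29m^5 − 155m^4 − 416m^3 + 1414m^2 − 5856m + 32760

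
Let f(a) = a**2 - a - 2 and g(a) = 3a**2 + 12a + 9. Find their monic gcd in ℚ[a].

a + 1

Apply the Euclidean algorithm:
  a**2 - a - 2 = (1/3)(3a**2 + 12a + 9) + (-5a - 5)
  3a**2 + 12a + 9 = (-(3/5)a - 9/5)(-5a - 5) + (0)
Last nonzero remainder: -5a - 5. Dividing through by -5 gives the monic gcd a + 1.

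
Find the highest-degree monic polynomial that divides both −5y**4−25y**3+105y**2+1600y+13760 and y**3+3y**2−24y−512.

By polynomial division,
  −5y**4−25y**3+105y**2+1600y+13760 = (−5y−10)(y**3+3y**2−24y−512) + (15y**2−1200y+8640)
  y**3+3y**2−24y−512 = ((1/15)y+83/15)(15y**2−1200y+8640) + (6040y−48320)
  15y**2−1200y+8640 = ((3/1208)y−27/151)(6040y−48320) + (0)
Last nonzero remainder: 6040y−48320. Dividing through by 6040 gives the monic gcd y−8.

y−8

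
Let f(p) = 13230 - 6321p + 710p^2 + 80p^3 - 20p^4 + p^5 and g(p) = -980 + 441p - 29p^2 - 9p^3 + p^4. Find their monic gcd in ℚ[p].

245 - 49p - 5p^2 + p^3

Repeated division with remainder:
  p^5 - 20p^4 + 80p^3 + 710p^2 - 6321p + 13230 = (p - 11)(p^4 - 9p^3 - 29p^2 + 441p - 980) + (10p^3 - 50p^2 - 490p + 2450)
  p^4 - 9p^3 - 29p^2 + 441p - 980 = ((1/10)p - 2/5)(10p^3 - 50p^2 - 490p + 2450) + (0)
Last nonzero remainder: 10p^3 - 50p^2 - 490p + 2450. Dividing through by 10 gives the monic gcd p^3 - 5p^2 - 49p + 245.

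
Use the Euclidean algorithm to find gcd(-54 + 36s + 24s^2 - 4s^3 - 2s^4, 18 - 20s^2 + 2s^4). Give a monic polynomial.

9 - 9s - s^2 + s^3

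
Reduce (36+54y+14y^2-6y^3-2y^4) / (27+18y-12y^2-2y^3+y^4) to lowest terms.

By polynomial division,
  -2y^4-6y^3+14y^2+54y+36 = (-2)(y^4-2y^3-12y^2+18y+27) + (-10y^3-10y^2+90y+90)
  y^4-2y^3-12y^2+18y+27 = (-(1/10)y+3/10)(-10y^3-10y^2+90y+90) + (0)
Last nonzero remainder: -10y^3-10y^2+90y+90. Dividing through by -10 gives the monic gcd y^3+y^2-9y-9.
Cancel y^3+y^2-9y-9 from numerator and denominator to get the reduced form.

(-4-2y)/(-3+y)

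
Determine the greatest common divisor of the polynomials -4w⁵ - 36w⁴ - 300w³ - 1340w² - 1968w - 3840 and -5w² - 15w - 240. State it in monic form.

By polynomial division,
  -4w⁵ - 36w⁴ - 300w³ - 1340w² - 1968w - 3840 = ((4/5)w³ + (24/5)w² + (36/5)w + 16)(-5w² - 15w - 240) + (0)
Last nonzero remainder: -5w² - 15w - 240. Dividing through by -5 gives the monic gcd w² + 3w + 48.

w² + 3w + 48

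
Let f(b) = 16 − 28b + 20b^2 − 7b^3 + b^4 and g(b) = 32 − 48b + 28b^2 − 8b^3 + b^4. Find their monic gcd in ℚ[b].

4 − 4b + b^2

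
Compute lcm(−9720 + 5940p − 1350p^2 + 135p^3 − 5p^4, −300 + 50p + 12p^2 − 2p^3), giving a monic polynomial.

−48600 + 29700p − 4806p^2 − 513p^3 + 245p^4 − 27p^5 + p^6

Euclidean algorithm in ℚ[p]:
  −5p^4 + 135p^3 − 1350p^2 + 5940p − 9720 = ((5/2)p − 105/2)(−2p^3 + 12p^2 + 50p − 300) + (−845p^2 + 9315p − 25470)
  −2p^3 + 12p^2 + 50p − 300 = ((2/845)p + 1698/142805)(−845p^2 + 9315p − 25470) + (−(13552/28561)p + 81312/28561)
  −845p^2 + 9315p − 25470 = ((24134045/13552)p − 121241445/13552)(−(13552/28561)p + 81312/28561) + (0)
Last nonzero remainder: −(13552/28561)p + 81312/28561. Dividing through by −13552/28561 gives the monic gcd p − 6.
Then lcm(f, g) = f·g / gcd(f, g); expanding and making the result monic gives the answer.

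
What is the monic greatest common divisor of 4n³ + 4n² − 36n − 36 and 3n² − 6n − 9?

Apply the Euclidean algorithm:
  4n³ + 4n² − 36n − 36 = ((4/3)n + 4)(3n² − 6n − 9) + (0)
Last nonzero remainder: 3n² − 6n − 9. Dividing through by 3 gives the monic gcd n² − 2n − 3.

n² − 2n − 3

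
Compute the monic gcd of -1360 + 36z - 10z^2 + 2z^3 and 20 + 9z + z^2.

1

By polynomial division,
  2z^3 - 10z^2 + 36z - 1360 = (2z - 28)(z^2 + 9z + 20) + (248z - 800)
  z^2 + 9z + 20 = ((1/248)z + 379/7688)(248z - 800) + (57120/961)
  248z - 800 = ((29791/7140)z - 4805/357)(57120/961) + (0)
The last nonzero remainder is the constant 57120/961, so the polynomials are coprime and gcd = 1.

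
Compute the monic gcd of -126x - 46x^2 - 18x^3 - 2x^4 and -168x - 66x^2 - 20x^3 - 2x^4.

7x + x^2

Euclidean algorithm in ℚ[x]:
  -2x^4 - 18x^3 - 46x^2 - 126x = (-2x^4 - 20x^3 - 66x^2 - 168x) + (2x^3 + 20x^2 + 42x)
  -2x^4 - 20x^3 - 66x^2 - 168x = (-x)(2x^3 + 20x^2 + 42x) + (-24x^2 - 168x)
  2x^3 + 20x^2 + 42x = (-(1/12)x - 1/4)(-24x^2 - 168x) + (0)
Last nonzero remainder: -24x^2 - 168x. Dividing through by -24 gives the monic gcd x^2 + 7x.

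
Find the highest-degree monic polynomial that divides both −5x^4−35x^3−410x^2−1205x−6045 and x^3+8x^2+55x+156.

x^2+4x+39

Apply the Euclidean algorithm:
  −5x^4−35x^3−410x^2−1205x−6045 = (−5x+5)(x^3+8x^2+55x+156) + (−175x^2−700x−6825)
  x^3+8x^2+55x+156 = (−(1/175)x−4/175)(−175x^2−700x−6825) + (0)
Last nonzero remainder: −175x^2−700x−6825. Dividing through by −175 gives the monic gcd x^2+4x+39.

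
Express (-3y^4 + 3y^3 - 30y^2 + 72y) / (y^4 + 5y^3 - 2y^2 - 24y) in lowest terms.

Euclidean algorithm in ℚ[y]:
  -3y^4 + 3y^3 - 30y^2 + 72y = (-3)(y^4 + 5y^3 - 2y^2 - 24y) + (18y^3 - 36y^2)
  y^4 + 5y^3 - 2y^2 - 24y = ((1/18)y + 7/18)(18y^3 - 36y^2) + (12y^2 - 24y)
  18y^3 - 36y^2 = ((3/2)y)(12y^2 - 24y) + (0)
Last nonzero remainder: 12y^2 - 24y. Dividing through by 12 gives the monic gcd y^2 - 2y.
Cancel y^2 - 2y from numerator and denominator to get the reduced form.

(-3y^2 - 3y - 36)/(y^2 + 7y + 12)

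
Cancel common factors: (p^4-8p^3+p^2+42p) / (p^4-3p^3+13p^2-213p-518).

(p^2-3p)/(p^2+2p+37)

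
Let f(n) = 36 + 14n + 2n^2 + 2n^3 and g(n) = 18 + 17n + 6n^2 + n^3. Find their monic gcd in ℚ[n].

Apply the Euclidean algorithm:
  2n^3 + 2n^2 + 14n + 36 = (2)(n^3 + 6n^2 + 17n + 18) + (-10n^2 - 20n)
  n^3 + 6n^2 + 17n + 18 = (-(1/10)n - 2/5)(-10n^2 - 20n) + (9n + 18)
  -10n^2 - 20n = (-(10/9)n)(9n + 18) + (0)
Last nonzero remainder: 9n + 18. Dividing through by 9 gives the monic gcd n + 2.

2 + n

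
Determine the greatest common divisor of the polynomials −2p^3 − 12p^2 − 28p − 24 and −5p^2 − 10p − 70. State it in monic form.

1

By polynomial division,
  −2p^3 − 12p^2 − 28p − 24 = ((2/5)p + 8/5)(−5p^2 − 10p − 70) + (16p + 88)
  −5p^2 − 10p − 70 = (−(5/16)p + 35/32)(16p + 88) + (−665/4)
  16p + 88 = (−(64/665)p − 352/665)(−665/4) + (0)
The last nonzero remainder is the constant −665/4, so the polynomials are coprime and gcd = 1.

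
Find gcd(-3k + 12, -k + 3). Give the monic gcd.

Repeated division with remainder:
  -3k + 12 = (3)(-k + 3) + (3)
  -k + 3 = (-(1/3)k + 1)(3) + (0)
The last nonzero remainder is the constant 3, so the polynomials are coprime and gcd = 1.

1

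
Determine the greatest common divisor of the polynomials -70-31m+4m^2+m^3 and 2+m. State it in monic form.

2+m

Euclidean algorithm in ℚ[m]:
  m^3+4m^2-31m-70 = (m^2+2m-35)(m+2) + (0)
The last nonzero remainder m+2 is already monic.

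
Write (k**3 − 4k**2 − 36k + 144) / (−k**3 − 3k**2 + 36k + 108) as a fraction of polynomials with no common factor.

Apply the Euclidean algorithm:
  k**3 − 4k**2 − 36k + 144 = (−1)(−k**3 − 3k**2 + 36k + 108) + (−7k**2 + 252)
  −k**3 − 3k**2 + 36k + 108 = ((1/7)k + 3/7)(−7k**2 + 252) + (0)
Last nonzero remainder: −7k**2 + 252. Dividing through by −7 gives the monic gcd k**2 − 36.
Cancel k**2 − 36 from numerator and denominator to get the reduced form.

(−k + 4)/(k + 3)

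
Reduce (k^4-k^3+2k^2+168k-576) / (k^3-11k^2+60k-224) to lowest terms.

Repeated division with remainder:
  k^4-k^3+2k^2+168k-576 = (k+10)(k^3-11k^2+60k-224) + (52k^2-208k+1664)
  k^3-11k^2+60k-224 = ((1/52)k-7/52)(52k^2-208k+1664) + (0)
Last nonzero remainder: 52k^2-208k+1664. Dividing through by 52 gives the monic gcd k^2-4k+32.
Cancel k^2-4k+32 from numerator and denominator to get the reduced form.

(k^2+3k-18)/(k-7)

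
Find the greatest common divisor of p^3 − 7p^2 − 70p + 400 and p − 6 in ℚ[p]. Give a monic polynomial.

1

Repeated division with remainder:
  p^3 − 7p^2 − 70p + 400 = (p^2 − p − 76)(p − 6) + (−56)
  p − 6 = (−(1/56)p + 3/28)(−56) + (0)
The last nonzero remainder is the constant −56, so the polynomials are coprime and gcd = 1.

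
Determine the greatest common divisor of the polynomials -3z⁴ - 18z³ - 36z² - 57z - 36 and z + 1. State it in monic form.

z + 1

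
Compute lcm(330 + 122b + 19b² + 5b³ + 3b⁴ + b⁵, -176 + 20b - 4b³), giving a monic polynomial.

1320 + 818b + 198b² + 39b³ + 17b⁴ + 7b⁵ + b⁶

Apply the Euclidean algorithm:
  b⁵ + 3b⁴ + 5b³ + 19b² + 122b + 330 = (-(1/4)b² - (3/4)b - 5/2)(-4b³ + 20b - 176) + (-10b² + 40b - 110)
  -4b³ + 20b - 176 = ((2/5)b + 8/5)(-10b² + 40b - 110) + (0)
Last nonzero remainder: -10b² + 40b - 110. Dividing through by -10 gives the monic gcd b² - 4b + 11.
Then lcm(f, g) = f·g / gcd(f, g); expanding and making the result monic gives the answer.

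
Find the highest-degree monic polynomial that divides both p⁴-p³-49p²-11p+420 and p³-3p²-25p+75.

Repeated division with remainder:
  p⁴-p³-49p²-11p+420 = (p+2)(p³-3p²-25p+75) + (-18p²-36p+270)
  p³-3p²-25p+75 = (-(1/18)p+5/18)(-18p²-36p+270) + (0)
Last nonzero remainder: -18p²-36p+270. Dividing through by -18 gives the monic gcd p²+2p-15.

p²+2p-15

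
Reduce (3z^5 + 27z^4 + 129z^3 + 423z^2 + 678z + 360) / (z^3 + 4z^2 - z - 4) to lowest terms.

(3z^3 + 12z^2 + 57z + 90)/(z - 1)

By polynomial division,
  3z^5 + 27z^4 + 129z^3 + 423z^2 + 678z + 360 = (3z^2 + 15z + 72)(z^3 + 4z^2 - z - 4) + (162z^2 + 810z + 648)
  z^3 + 4z^2 - z - 4 = ((1/162)z - 1/162)(162z^2 + 810z + 648) + (0)
Last nonzero remainder: 162z^2 + 810z + 648. Dividing through by 162 gives the monic gcd z^2 + 5z + 4.
Cancel z^2 + 5z + 4 from numerator and denominator to get the reduced form.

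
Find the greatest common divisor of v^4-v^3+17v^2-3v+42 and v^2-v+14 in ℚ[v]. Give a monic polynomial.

v^2-v+14

Euclidean algorithm in ℚ[v]:
  v^4-v^3+17v^2-3v+42 = (v^2+3)(v^2-v+14) + (0)
The last nonzero remainder v^2-v+14 is already monic.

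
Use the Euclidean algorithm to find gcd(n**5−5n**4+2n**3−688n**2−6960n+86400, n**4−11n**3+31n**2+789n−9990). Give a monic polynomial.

n**2−n−90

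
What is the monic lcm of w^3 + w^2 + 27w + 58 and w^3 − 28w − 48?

Euclidean algorithm in ℚ[w]:
  w^3 + w^2 + 27w + 58 = (w^3 − 28w − 48) + (w^2 + 55w + 106)
  w^3 − 28w − 48 = (w − 55)(w^2 + 55w + 106) + (2891w + 5782)
  w^2 + 55w + 106 = ((1/2891)w + 53/2891)(2891w + 5782) + (0)
Last nonzero remainder: 2891w + 5782. Dividing through by 2891 gives the monic gcd w + 2.
Then lcm(f, g) = f·g / gcd(f, g); expanding and making the result monic gives the answer.

w^5 − w^4 + w^3 − 20w^2 − 764w − 1392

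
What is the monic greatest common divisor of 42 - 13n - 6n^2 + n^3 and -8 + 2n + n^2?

-2 + n

Euclidean algorithm in ℚ[n]:
  n^3 - 6n^2 - 13n + 42 = (n - 8)(n^2 + 2n - 8) + (11n - 22)
  n^2 + 2n - 8 = ((1/11)n + 4/11)(11n - 22) + (0)
Last nonzero remainder: 11n - 22. Dividing through by 11 gives the monic gcd n - 2.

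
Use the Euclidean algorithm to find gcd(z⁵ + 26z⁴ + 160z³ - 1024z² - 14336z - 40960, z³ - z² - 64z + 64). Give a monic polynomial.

Repeated division with remainder:
  z⁵ + 26z⁴ + 160z³ - 1024z² - 14336z - 40960 = (z² + 27z + 251)(z³ - z² - 64z + 64) + (891z² - 57024)
  z³ - z² - 64z + 64 = ((1/891)z - 1/891)(891z² - 57024) + (0)
Last nonzero remainder: 891z² - 57024. Dividing through by 891 gives the monic gcd z² - 64.

z² - 64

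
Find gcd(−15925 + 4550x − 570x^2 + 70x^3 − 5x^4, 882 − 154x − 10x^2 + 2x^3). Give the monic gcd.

49 − 14x + x^2

Repeated division with remainder:
  −5x^4 + 70x^3 − 570x^2 + 4550x − 15925 = (−(5/2)x + 45/2)(2x^3 − 10x^2 − 154x + 882) + (−730x^2 + 10220x − 35770)
  2x^3 − 10x^2 − 154x + 882 = (−(1/365)x − 9/365)(−730x^2 + 10220x − 35770) + (0)
Last nonzero remainder: −730x^2 + 10220x − 35770. Dividing through by −730 gives the monic gcd x^2 − 14x + 49.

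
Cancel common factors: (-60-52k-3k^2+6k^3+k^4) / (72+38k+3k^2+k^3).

By polynomial division,
  k^4+6k^3-3k^2-52k-60 = (k+3)(k^3+3k^2+38k+72) + (-50k^2-238k-276)
  k^3+3k^2+38k+72 = (-(1/50)k+22/625)(-50k^2-238k-276) + ((25536/625)k+51072/625)
  -50k^2-238k-276 = (-(15625/12768)k-14375/4256)((25536/625)k+51072/625) + (0)
Last nonzero remainder: (25536/625)k+51072/625. Dividing through by 25536/625 gives the monic gcd k+2.
Cancel k+2 from numerator and denominator to get the reduced form.

(-30-11k+4k^2+k^3)/(36+k+k^2)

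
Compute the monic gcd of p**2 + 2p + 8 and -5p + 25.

Repeated division with remainder:
  p**2 + 2p + 8 = (-(1/5)p - 7/5)(-5p + 25) + (43)
  -5p + 25 = (-(5/43)p + 25/43)(43) + (0)
The last nonzero remainder is the constant 43, so the polynomials are coprime and gcd = 1.

1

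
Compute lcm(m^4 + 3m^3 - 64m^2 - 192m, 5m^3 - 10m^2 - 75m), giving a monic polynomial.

m^5 - 2m^4 - 79m^3 + 128m^2 + 960m

Repeated division with remainder:
  m^4 + 3m^3 - 64m^2 - 192m = ((1/5)m + 1)(5m^3 - 10m^2 - 75m) + (-39m^2 - 117m)
  5m^3 - 10m^2 - 75m = (-(5/39)m + 25/39)(-39m^2 - 117m) + (0)
Last nonzero remainder: -39m^2 - 117m. Dividing through by -39 gives the monic gcd m^2 + 3m.
Then lcm(f, g) = f·g / gcd(f, g); expanding and making the result monic gives the answer.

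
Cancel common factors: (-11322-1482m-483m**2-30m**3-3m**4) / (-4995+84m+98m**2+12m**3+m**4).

(-102-6m-3m**2)/(-45+4m+m**2)

By polynomial division,
  -3m**4-30m**3-483m**2-1482m-11322 = (-3)(m**4+12m**3+98m**2+84m-4995) + (6m**3-189m**2-1230m-26307)
  m**4+12m**3+98m**2+84m-4995 = ((1/6)m+29/4)(6m**3-189m**2-1230m-26307) + ((6693/4)m**2+13386m+742923/4)
  6m**3-189m**2-1230m-26307 = ((8/2231)m-316/2231)((6693/4)m**2+13386m+742923/4) + (0)
Last nonzero remainder: (6693/4)m**2+13386m+742923/4. Dividing through by 6693/4 gives the monic gcd m**2+8m+111.
Cancel m**2+8m+111 from numerator and denominator to get the reduced form.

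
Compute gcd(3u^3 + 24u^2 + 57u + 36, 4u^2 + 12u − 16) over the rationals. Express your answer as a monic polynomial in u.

Euclidean algorithm in ℚ[u]:
  3u^3 + 24u^2 + 57u + 36 = ((3/4)u + 15/4)(4u^2 + 12u − 16) + (24u + 96)
  4u^2 + 12u − 16 = ((1/6)u − 1/6)(24u + 96) + (0)
Last nonzero remainder: 24u + 96. Dividing through by 24 gives the monic gcd u + 4.

u + 4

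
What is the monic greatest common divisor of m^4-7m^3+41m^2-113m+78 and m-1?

m-1

Apply the Euclidean algorithm:
  m^4-7m^3+41m^2-113m+78 = (m^3-6m^2+35m-78)(m-1) + (0)
The last nonzero remainder m-1 is already monic.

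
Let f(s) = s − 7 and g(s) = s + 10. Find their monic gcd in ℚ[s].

1

Repeated division with remainder:
  s − 7 = (s + 10) + (−17)
  s + 10 = (−(1/17)s − 10/17)(−17) + (0)
The last nonzero remainder is the constant −17, so the polynomials are coprime and gcd = 1.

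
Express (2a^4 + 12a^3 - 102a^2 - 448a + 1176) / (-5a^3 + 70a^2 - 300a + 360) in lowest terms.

(-2a^2 - 28a - 98)/(5a - 30)

Apply the Euclidean algorithm:
  2a^4 + 12a^3 - 102a^2 - 448a + 1176 = (-(2/5)a - 8)(-5a^3 + 70a^2 - 300a + 360) + (338a^2 - 2704a + 4056)
  -5a^3 + 70a^2 - 300a + 360 = (-(5/338)a + 15/169)(338a^2 - 2704a + 4056) + (0)
Last nonzero remainder: 338a^2 - 2704a + 4056. Dividing through by 338 gives the monic gcd a^2 - 8a + 12.
Cancel a^2 - 8a + 12 from numerator and denominator to get the reduced form.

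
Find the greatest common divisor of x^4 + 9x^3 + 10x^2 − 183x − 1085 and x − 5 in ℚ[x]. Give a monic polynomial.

Euclidean algorithm in ℚ[x]:
  x^4 + 9x^3 + 10x^2 − 183x − 1085 = (x^3 + 14x^2 + 80x + 217)(x − 5) + (0)
The last nonzero remainder x − 5 is already monic.

x − 5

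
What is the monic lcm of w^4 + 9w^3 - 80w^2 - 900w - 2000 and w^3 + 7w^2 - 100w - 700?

w^5 + 16w^4 - 17w^3 - 1460w^2 - 8300w - 14000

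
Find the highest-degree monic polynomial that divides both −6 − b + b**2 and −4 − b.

1

Euclidean algorithm in ℚ[b]:
  b**2 − b − 6 = (−b + 5)(−b − 4) + (14)
  −b − 4 = (−(1/14)b − 2/7)(14) + (0)
The last nonzero remainder is the constant 14, so the polynomials are coprime and gcd = 1.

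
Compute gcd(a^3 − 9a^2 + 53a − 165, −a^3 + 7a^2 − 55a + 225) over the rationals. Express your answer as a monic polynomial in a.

Euclidean algorithm in ℚ[a]:
  a^3 − 9a^2 + 53a − 165 = (−1)(−a^3 + 7a^2 − 55a + 225) + (−2a^2 − 2a + 60)
  −a^3 + 7a^2 − 55a + 225 = ((1/2)a − 4)(−2a^2 − 2a + 60) + (−93a + 465)
  −2a^2 − 2a + 60 = ((2/93)a + 4/31)(−93a + 465) + (0)
Last nonzero remainder: −93a + 465. Dividing through by −93 gives the monic gcd a − 5.

a − 5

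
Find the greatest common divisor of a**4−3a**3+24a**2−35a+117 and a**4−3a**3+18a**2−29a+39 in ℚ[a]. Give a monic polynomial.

a**2−a+13

Euclidean algorithm in ℚ[a]:
  a**4−3a**3+24a**2−35a+117 = (a**4−3a**3+18a**2−29a+39) + (6a**2−6a+78)
  a**4−3a**3+18a**2−29a+39 = ((1/6)a**2−(1/3)a+1/2)(6a**2−6a+78) + (0)
Last nonzero remainder: 6a**2−6a+78. Dividing through by 6 gives the monic gcd a**2−a+13.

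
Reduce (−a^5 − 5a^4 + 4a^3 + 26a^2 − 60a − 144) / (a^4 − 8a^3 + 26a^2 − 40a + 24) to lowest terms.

By polynomial division,
  −a^5 − 5a^4 + 4a^3 + 26a^2 − 60a − 144 = (−a − 13)(a^4 − 8a^3 + 26a^2 − 40a + 24) + (−74a^3 + 324a^2 − 556a + 168)
  a^4 − 8a^3 + 26a^2 − 40a + 24 = (−(1/74)a + 67/1369)(−74a^3 + 324a^2 − 556a + 168) + ((3600/1369)a^2 − (14400/1369)a + 21600/1369)
  −74a^3 + 324a^2 − 556a + 168 = (−(50653/1800)a + 9583/900)((3600/1369)a^2 − (14400/1369)a + 21600/1369) + (0)
Last nonzero remainder: (3600/1369)a^2 − (14400/1369)a + 21600/1369. Dividing through by 3600/1369 gives the monic gcd a^2 − 4a + 6.
Cancel a^2 − 4a + 6 from numerator and denominator to get the reduced form.

(−a^3 − 9a^2 − 26a − 24)/(a^2 − 4a + 4)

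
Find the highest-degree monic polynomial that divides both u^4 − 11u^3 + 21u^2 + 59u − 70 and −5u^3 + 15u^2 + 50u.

By polynomial division,
  u^4 − 11u^3 + 21u^2 + 59u − 70 = (−(1/5)u + 8/5)(−5u^3 + 15u^2 + 50u) + (7u^2 − 21u − 70)
  −5u^3 + 15u^2 + 50u = (−(5/7)u)(7u^2 − 21u − 70) + (0)
Last nonzero remainder: 7u^2 − 21u − 70. Dividing through by 7 gives the monic gcd u^2 − 3u − 10.

u^2 − 3u − 10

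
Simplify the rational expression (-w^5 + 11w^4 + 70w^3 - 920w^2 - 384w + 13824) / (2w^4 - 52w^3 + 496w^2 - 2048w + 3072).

(-w^3 - 3w^2 + 76w + 288)/(2w^2 - 24w + 64)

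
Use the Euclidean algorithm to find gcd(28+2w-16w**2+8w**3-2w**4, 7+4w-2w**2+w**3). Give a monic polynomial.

7+4w-2w**2+w**3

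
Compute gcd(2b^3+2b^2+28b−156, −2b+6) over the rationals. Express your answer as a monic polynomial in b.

Apply the Euclidean algorithm:
  2b^3+2b^2+28b−156 = (−b^2−4b−26)(−2b+6) + (0)
Last nonzero remainder: −2b+6. Dividing through by −2 gives the monic gcd b−3.

b−3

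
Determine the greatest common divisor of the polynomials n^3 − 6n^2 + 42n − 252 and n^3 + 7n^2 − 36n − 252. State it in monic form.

Apply the Euclidean algorithm:
  n^3 − 6n^2 + 42n − 252 = (n^3 + 7n^2 − 36n − 252) + (−13n^2 + 78n)
  n^3 + 7n^2 − 36n − 252 = (−(1/13)n − 1)(−13n^2 + 78n) + (42n − 252)
  −13n^2 + 78n = (−(13/42)n)(42n − 252) + (0)
Last nonzero remainder: 42n − 252. Dividing through by 42 gives the monic gcd n − 6.

n − 6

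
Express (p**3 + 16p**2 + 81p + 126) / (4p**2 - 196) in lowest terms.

(p**2 + 9p + 18)/(4p - 28)

Euclidean algorithm in ℚ[p]:
  p**3 + 16p**2 + 81p + 126 = ((1/4)p + 4)(4p**2 - 196) + (130p + 910)
  4p**2 - 196 = ((2/65)p - 14/65)(130p + 910) + (0)
Last nonzero remainder: 130p + 910. Dividing through by 130 gives the monic gcd p + 7.
Cancel p + 7 from numerator and denominator to get the reduced form.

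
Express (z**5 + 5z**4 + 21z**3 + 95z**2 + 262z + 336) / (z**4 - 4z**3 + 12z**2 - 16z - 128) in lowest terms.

Repeated division with remainder:
  z**5 + 5z**4 + 21z**3 + 95z**2 + 262z + 336 = (z + 9)(z**4 - 4z**3 + 12z**2 - 16z - 128) + (45z**3 + 3z**2 + 534z + 1488)
  z**4 - 4z**3 + 12z**2 - 16z - 128 = ((1/45)z - 61/675)(45z**3 + 3z**2 + 534z + 1488) + ((91/225)z**2 - (182/225)z + 1456/225)
  45z**3 + 3z**2 + 534z + 1488 = ((10125/91)z + 20925/91)((91/225)z**2 - (182/225)z + 1456/225) + (0)
Last nonzero remainder: (91/225)z**2 - (182/225)z + 1456/225. Dividing through by 91/225 gives the monic gcd z**2 - 2z + 16.
Cancel z**2 - 2z + 16 from numerator and denominator to get the reduced form.

(z**3 + 7z**2 + 19z + 21)/(z**2 - 2z - 8)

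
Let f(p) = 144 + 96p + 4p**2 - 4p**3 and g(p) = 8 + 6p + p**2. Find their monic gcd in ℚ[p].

2 + p

Repeated division with remainder:
  -4p**3 + 4p**2 + 96p + 144 = (-4p + 28)(p**2 + 6p + 8) + (-40p - 80)
  p**2 + 6p + 8 = (-(1/40)p - 1/10)(-40p - 80) + (0)
Last nonzero remainder: -40p - 80. Dividing through by -40 gives the monic gcd p + 2.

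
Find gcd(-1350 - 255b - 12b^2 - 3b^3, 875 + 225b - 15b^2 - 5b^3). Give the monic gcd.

Euclidean algorithm in ℚ[b]:
  -3b^3 - 12b^2 - 255b - 1350 = (3/5)(-5b^3 - 15b^2 + 225b + 875) + (-3b^2 - 390b - 1875)
  -5b^3 - 15b^2 + 225b + 875 = ((5/3)b - 635/3)(-3b^2 - 390b - 1875) + (-79200b - 396000)
  -3b^2 - 390b - 1875 = ((1/26400)b + 5/1056)(-79200b - 396000) + (0)
Last nonzero remainder: -79200b - 396000. Dividing through by -79200 gives the monic gcd b + 5.

5 + b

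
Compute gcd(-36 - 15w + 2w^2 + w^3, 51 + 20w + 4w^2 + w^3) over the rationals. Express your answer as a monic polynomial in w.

Euclidean algorithm in ℚ[w]:
  w^3 + 2w^2 - 15w - 36 = (w^3 + 4w^2 + 20w + 51) + (-2w^2 - 35w - 87)
  w^3 + 4w^2 + 20w + 51 = (-(1/2)w + 27/4)(-2w^2 - 35w - 87) + ((851/4)w + 2553/4)
  -2w^2 - 35w - 87 = (-(8/851)w - 116/851)((851/4)w + 2553/4) + (0)
Last nonzero remainder: (851/4)w + 2553/4. Dividing through by 851/4 gives the monic gcd w + 3.

3 + w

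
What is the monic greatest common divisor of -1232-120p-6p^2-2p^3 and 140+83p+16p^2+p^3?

Apply the Euclidean algorithm:
  -2p^3-6p^2-120p-1232 = (-2)(p^3+16p^2+83p+140) + (26p^2+46p-952)
  p^3+16p^2+83p+140 = ((1/26)p+185/338)(26p^2+46p-952) + ((15960/169)p+111720/169)
  26p^2+46p-952 = ((2197/7980)p-2873/1995)((15960/169)p+111720/169) + (0)
Last nonzero remainder: (15960/169)p+111720/169. Dividing through by 15960/169 gives the monic gcd p+7.

7+p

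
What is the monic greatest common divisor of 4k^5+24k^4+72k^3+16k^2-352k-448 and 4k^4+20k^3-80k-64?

k^2-4

Euclidean algorithm in ℚ[k]:
  4k^5+24k^4+72k^3+16k^2-352k-448 = (k+1)(4k^4+20k^3-80k-64) + (52k^3+96k^2-208k-384)
  4k^4+20k^3-80k-64 = ((1/13)k+41/169)(52k^3+96k^2-208k-384) + (-(1232/169)k^2+4928/169)
  52k^3+96k^2-208k-384 = (-(2197/308)k-1014/77)(-(1232/169)k^2+4928/169) + (0)
Last nonzero remainder: -(1232/169)k^2+4928/169. Dividing through by -1232/169 gives the monic gcd k^2-4.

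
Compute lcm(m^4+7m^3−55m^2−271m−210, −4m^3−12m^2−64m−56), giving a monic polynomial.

m^6+9m^5−27m^4−283m^3−1522m^2−4214m−2940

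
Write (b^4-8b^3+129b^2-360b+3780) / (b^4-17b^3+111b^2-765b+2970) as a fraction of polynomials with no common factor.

By polynomial division,
  b^4-8b^3+129b^2-360b+3780 = (b^4-17b^3+111b^2-765b+2970) + (9b^3+18b^2+405b+810)
  b^4-17b^3+111b^2-765b+2970 = ((1/9)b-19/9)(9b^3+18b^2+405b+810) + (104b^2+4680)
  9b^3+18b^2+405b+810 = ((9/104)b+9/52)(104b^2+4680) + (0)
Last nonzero remainder: 104b^2+4680. Dividing through by 104 gives the monic gcd b^2+45.
Cancel b^2+45 from numerator and denominator to get the reduced form.

(b^2-8b+84)/(b^2-17b+66)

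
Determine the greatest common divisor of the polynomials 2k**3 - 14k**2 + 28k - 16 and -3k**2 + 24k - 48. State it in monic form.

Euclidean algorithm in ℚ[k]:
  2k**3 - 14k**2 + 28k - 16 = (-(2/3)k - 2/3)(-3k**2 + 24k - 48) + (12k - 48)
  -3k**2 + 24k - 48 = (-(1/4)k + 1)(12k - 48) + (0)
Last nonzero remainder: 12k - 48. Dividing through by 12 gives the monic gcd k - 4.

k - 4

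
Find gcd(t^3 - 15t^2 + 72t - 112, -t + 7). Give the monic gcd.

t - 7

Repeated division with remainder:
  t^3 - 15t^2 + 72t - 112 = (-t^2 + 8t - 16)(-t + 7) + (0)
Last nonzero remainder: -t + 7. Dividing through by -1 gives the monic gcd t - 7.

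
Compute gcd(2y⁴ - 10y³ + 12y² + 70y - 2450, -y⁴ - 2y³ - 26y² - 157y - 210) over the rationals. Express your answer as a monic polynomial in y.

By polynomial division,
  2y⁴ - 10y³ + 12y² + 70y - 2450 = (-2)(-y⁴ - 2y³ - 26y² - 157y - 210) + (-14y³ - 40y² - 244y - 2870)
  -y⁴ - 2y³ - 26y² - 157y - 210 = ((1/14)y - 3/49)(-14y³ - 40y² - 244y - 2870) + (-(540/49)y² + (1620/49)y - 2700/7)
  -14y³ - 40y² - 244y - 2870 = ((343/270)y + 2009/270)(-(540/49)y² + (1620/49)y - 2700/7) + (0)
Last nonzero remainder: -(540/49)y² + (1620/49)y - 2700/7. Dividing through by -540/49 gives the monic gcd y² - 3y + 35.

y² - 3y + 35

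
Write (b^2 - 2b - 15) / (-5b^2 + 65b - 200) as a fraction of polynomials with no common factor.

(-b - 3)/(5b - 40)

By polynomial division,
  b^2 - 2b - 15 = (-1/5)(-5b^2 + 65b - 200) + (11b - 55)
  -5b^2 + 65b - 200 = (-(5/11)b + 40/11)(11b - 55) + (0)
Last nonzero remainder: 11b - 55. Dividing through by 11 gives the monic gcd b - 5.
Cancel b - 5 from numerator and denominator to get the reduced form.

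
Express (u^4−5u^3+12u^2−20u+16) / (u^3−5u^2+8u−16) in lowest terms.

(u^2−4u+4)/(u−4)

Repeated division with remainder:
  u^4−5u^3+12u^2−20u+16 = (u)(u^3−5u^2+8u−16) + (4u^2−4u+16)
  u^3−5u^2+8u−16 = ((1/4)u−1)(4u^2−4u+16) + (0)
Last nonzero remainder: 4u^2−4u+16. Dividing through by 4 gives the monic gcd u^2−u+4.
Cancel u^2−u+4 from numerator and denominator to get the reduced form.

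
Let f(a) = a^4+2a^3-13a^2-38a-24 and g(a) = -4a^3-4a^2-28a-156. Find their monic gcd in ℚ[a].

a+3

Apply the Euclidean algorithm:
  a^4+2a^3-13a^2-38a-24 = (-(1/4)a-1/4)(-4a^3-4a^2-28a-156) + (-21a^2-84a-63)
  -4a^3-4a^2-28a-156 = ((4/21)a-4/7)(-21a^2-84a-63) + (-64a-192)
  -21a^2-84a-63 = ((21/64)a+21/64)(-64a-192) + (0)
Last nonzero remainder: -64a-192. Dividing through by -64 gives the monic gcd a+3.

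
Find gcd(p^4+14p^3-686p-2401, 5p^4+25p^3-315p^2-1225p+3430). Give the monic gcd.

Apply the Euclidean algorithm:
  p^4+14p^3-686p-2401 = (1/5)(5p^4+25p^3-315p^2-1225p+3430) + (9p^3+63p^2-441p-3087)
  5p^4+25p^3-315p^2-1225p+3430 = ((5/9)p-10/9)(9p^3+63p^2-441p-3087) + (0)
Last nonzero remainder: 9p^3+63p^2-441p-3087. Dividing through by 9 gives the monic gcd p^3+7p^2-49p-343.

p^3+7p^2-49p-343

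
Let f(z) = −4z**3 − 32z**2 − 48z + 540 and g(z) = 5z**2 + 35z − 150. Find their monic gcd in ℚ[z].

z − 3

By polynomial division,
  −4z**3 − 32z**2 − 48z + 540 = (−(4/5)z − 4/5)(5z**2 + 35z − 150) + (−140z + 420)
  5z**2 + 35z − 150 = (−(1/28)z − 5/14)(−140z + 420) + (0)
Last nonzero remainder: −140z + 420. Dividing through by −140 gives the monic gcd z − 3.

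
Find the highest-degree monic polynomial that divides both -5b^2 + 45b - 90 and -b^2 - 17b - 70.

1

Apply the Euclidean algorithm:
  -5b^2 + 45b - 90 = (5)(-b^2 - 17b - 70) + (130b + 260)
  -b^2 - 17b - 70 = (-(1/130)b - 3/26)(130b + 260) + (-40)
  130b + 260 = (-(13/4)b - 13/2)(-40) + (0)
The last nonzero remainder is the constant -40, so the polynomials are coprime and gcd = 1.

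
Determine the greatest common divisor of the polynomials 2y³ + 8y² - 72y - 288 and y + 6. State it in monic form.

y + 6

Apply the Euclidean algorithm:
  2y³ + 8y² - 72y - 288 = (2y² - 4y - 48)(y + 6) + (0)
The last nonzero remainder y + 6 is already monic.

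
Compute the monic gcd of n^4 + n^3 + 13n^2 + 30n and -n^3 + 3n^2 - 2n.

n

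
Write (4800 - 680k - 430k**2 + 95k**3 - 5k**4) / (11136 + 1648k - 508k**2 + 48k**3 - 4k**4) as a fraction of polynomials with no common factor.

Repeated division with remainder:
  -5k**4 + 95k**3 - 430k**2 - 680k + 4800 = (5/4)(-4k**4 + 48k**3 - 508k**2 + 1648k + 11136) + (35k**3 + 205k**2 - 2740k - 9120)
  -4k**4 + 48k**3 - 508k**2 + 1648k + 11136 = (-(4/35)k + 100/49)(35k**3 + 205k**2 - 2740k - 9120) + (-(60736/49)k**2 + (303680/49)k + 1457664/49)
  35k**3 + 205k**2 - 2740k - 9120 = (-(1715/60736)k - 4655/15184)(-(60736/49)k**2 + (303680/49)k + 1457664/49) + (0)
Last nonzero remainder: -(60736/49)k**2 + (303680/49)k + 1457664/49. Dividing through by -60736/49 gives the monic gcd k**2 - 5k - 24.
Cancel k**2 - 5k - 24 from numerator and denominator to get the reduced form.

(200 - 70k + 5k**2)/(464 - 28k + 4k**2)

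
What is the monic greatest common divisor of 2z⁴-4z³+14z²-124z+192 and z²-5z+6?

Apply the Euclidean algorithm:
  2z⁴-4z³+14z²-124z+192 = (2z²+6z+32)(z²-5z+6) + (0)
The last nonzero remainder z²-5z+6 is already monic.

z²-5z+6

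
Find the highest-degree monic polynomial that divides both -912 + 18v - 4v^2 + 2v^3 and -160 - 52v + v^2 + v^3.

-8 + v

Repeated division with remainder:
  2v^3 - 4v^2 + 18v - 912 = (2)(v^3 + v^2 - 52v - 160) + (-6v^2 + 122v - 592)
  v^3 + v^2 - 52v - 160 = (-(1/6)v - 32/9)(-6v^2 + 122v - 592) + ((2548/9)v - 20384/9)
  -6v^2 + 122v - 592 = (-(27/1274)v + 333/1274)((2548/9)v - 20384/9) + (0)
Last nonzero remainder: (2548/9)v - 20384/9. Dividing through by 2548/9 gives the monic gcd v - 8.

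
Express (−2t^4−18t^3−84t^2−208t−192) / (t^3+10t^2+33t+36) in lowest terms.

Repeated division with remainder:
  −2t^4−18t^3−84t^2−208t−192 = (−2t+2)(t^3+10t^2+33t+36) + (−38t^2−202t−264)
  t^3+10t^2+33t+36 = (−(1/38)t−89/722)(−38t^2−202t−264) + ((416/361)t+1248/361)
  −38t^2−202t−264 = (−(6859/208)t−3971/52)((416/361)t+1248/361) + (0)
Last nonzero remainder: (416/361)t+1248/361. Dividing through by 416/361 gives the monic gcd t+3.
Cancel t+3 from numerator and denominator to get the reduced form.

(−2t^3−12t^2−48t−64)/(t^2+7t+12)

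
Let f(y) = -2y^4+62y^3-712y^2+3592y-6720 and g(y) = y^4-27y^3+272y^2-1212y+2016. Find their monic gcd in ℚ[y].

y^3-21y^2+146y-336

By polynomial division,
  -2y^4+62y^3-712y^2+3592y-6720 = (-2)(y^4-27y^3+272y^2-1212y+2016) + (8y^3-168y^2+1168y-2688)
  y^4-27y^3+272y^2-1212y+2016 = ((1/8)y-3/4)(8y^3-168y^2+1168y-2688) + (0)
Last nonzero remainder: 8y^3-168y^2+1168y-2688. Dividing through by 8 gives the monic gcd y^3-21y^2+146y-336.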